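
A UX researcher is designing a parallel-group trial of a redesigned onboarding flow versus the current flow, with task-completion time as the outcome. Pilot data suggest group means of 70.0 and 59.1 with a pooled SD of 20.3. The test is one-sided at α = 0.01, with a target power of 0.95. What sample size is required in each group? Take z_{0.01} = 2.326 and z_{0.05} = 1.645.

n = 110 per group

Cohen's d = |M₁ − M₂| / SD_pooled = |70.0 − 59.1| / 20.3 = 10.9 / 20.3 = 0.537.
For two independent groups with equal n: n = 2·((z_{α} + z_β) / d)².
z_{α} + z_β = 2.326 + 1.645 = 3.971.
n = 2 × (3.971 / 0.537)² = 2 × 7.395² = 2 × 54.68 = 109.4.
Round up to the next whole participant.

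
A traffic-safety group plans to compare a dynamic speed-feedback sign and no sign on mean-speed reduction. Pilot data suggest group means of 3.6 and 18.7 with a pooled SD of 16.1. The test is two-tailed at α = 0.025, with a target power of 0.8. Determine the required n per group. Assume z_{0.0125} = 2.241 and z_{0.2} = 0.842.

n = 22 per group

Cohen's d = |M₁ − M₂| / SD_pooled = |3.6 − 18.7| / 16.1 = 15.1 / 16.1 = 0.938.
For two independent groups with equal n: n = 2·((z_{α/2} + z_β) / d)².
z_{α/2} + z_β = 2.241 + 0.842 = 3.083.
n = 2 × (3.083 / 0.938)² = 2 × 3.287² = 2 × 10.80 = 21.6.
Round up to the next whole participant.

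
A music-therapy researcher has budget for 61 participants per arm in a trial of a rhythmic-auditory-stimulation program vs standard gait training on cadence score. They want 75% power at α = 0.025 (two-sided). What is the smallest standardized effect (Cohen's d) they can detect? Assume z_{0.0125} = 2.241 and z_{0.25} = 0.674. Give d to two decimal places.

d_min ≈ 0.53

For two independent groups of n = 61 each: d_min = (z_{α/2} + z_β)·√(2/n).
z-sum = 2.241 + 0.674 = 2.915.
d_min = 2.915 × √(2/61) = 2.915 × 0.1811 = 0.528.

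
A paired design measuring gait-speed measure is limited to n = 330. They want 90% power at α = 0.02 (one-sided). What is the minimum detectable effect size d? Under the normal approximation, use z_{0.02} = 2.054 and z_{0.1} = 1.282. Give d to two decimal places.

For a single sample (or paired design) of n = 330: d_min = (z_{α} + z_β)/√n.
z-sum = 2.054 + 1.282 = 3.336.
d_min = 3.336 / √330 = 3.336 / 18.166 = 0.184.

d_min ≈ 0.18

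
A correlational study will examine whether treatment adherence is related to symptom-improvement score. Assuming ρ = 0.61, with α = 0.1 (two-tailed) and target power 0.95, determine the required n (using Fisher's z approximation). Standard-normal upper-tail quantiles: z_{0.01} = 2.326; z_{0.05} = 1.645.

Fisher's z: C = ½·ln((1+r)/(1−r)) = ½·ln(4.1282) = 0.7089.
n = ((z_{α/2} + z_β)/C)² + 3.
(1.645 + 1.645) / 0.7089 = 3.290 / 0.7089 = 4.641.
n = 4.641² + 3 = 21.54 + 3 = 24.5.
Round up.

n = 25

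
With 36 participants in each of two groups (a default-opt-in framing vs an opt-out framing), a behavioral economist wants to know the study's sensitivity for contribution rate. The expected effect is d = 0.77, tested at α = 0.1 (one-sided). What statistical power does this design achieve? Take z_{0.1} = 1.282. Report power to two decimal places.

For two equal groups, power = Φ(d·√(n/2) − z_{α}).
d·√(n/2) = 0.77 × √(36/2) = 0.77 × 4.243 = 3.267.
z_β = 3.267 − 1.282 = 1.985.
Power = Φ(1.985) = 0.976.

power ≈ 0.98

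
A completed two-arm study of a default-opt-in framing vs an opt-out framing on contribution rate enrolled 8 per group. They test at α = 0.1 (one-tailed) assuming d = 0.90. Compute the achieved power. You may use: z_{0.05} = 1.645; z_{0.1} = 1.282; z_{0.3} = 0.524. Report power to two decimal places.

power ≈ 0.70

For two equal groups, power = Φ(d·√(n/2) − z_{α}).
d·√(n/2) = 0.90 × √(8/2) = 0.90 × 2.000 = 1.800.
z_β = 1.800 − 1.282 = 0.518.
Power = Φ(0.518) = 0.698.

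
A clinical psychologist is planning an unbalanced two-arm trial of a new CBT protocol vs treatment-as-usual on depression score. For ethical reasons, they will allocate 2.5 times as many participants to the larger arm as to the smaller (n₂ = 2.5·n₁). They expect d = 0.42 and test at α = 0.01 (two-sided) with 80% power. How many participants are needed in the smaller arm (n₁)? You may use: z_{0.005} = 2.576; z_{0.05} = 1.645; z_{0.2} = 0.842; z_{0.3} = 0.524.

With allocation ratio k = n₂/n₁ = 2.5, Var(x̄₁−x̄₂) = σ²(1/n₁ + 1/(k·n₁)) = σ²·(k+1)/(k·n₁).
So n₁ = (1 + 1/k)·((z_{α/2} + z_β)/d)² = 1.400 × (3.418/0.42)².
n₁ = 1.400 × 66.23 = 92.7.
Round up: n₁ = 93, giving n₂ = ⌈2.5 × 93⌉ = ⌈232.5⌉ = 233.

n₁ = 93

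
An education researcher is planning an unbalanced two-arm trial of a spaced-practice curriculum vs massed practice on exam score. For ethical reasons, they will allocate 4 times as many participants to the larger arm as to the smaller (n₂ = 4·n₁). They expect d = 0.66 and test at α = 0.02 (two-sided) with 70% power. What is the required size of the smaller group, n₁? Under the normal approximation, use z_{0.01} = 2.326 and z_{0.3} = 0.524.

n₁ = 24

With allocation ratio k = n₂/n₁ = 4, Var(x̄₁−x̄₂) = σ²(1/n₁ + 1/(k·n₁)) = σ²·(k+1)/(k·n₁).
So n₁ = (1 + 1/k)·((z_{α/2} + z_β)/d)² = 1.250 × (2.850/0.66)².
n₁ = 1.250 × 18.65 = 23.3.
Round up: n₁ = 24, giving n₂ = 4 × 24 = 96.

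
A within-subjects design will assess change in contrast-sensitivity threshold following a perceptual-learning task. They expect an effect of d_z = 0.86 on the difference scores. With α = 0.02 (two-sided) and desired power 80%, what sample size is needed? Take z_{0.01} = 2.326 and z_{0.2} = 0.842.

n = 14 pairs

For a paired (one-sample on differences) test: n = ((z_{α/2} + z_β) / d)².
z_{α/2} + z_β = 2.326 + 0.842 = 3.168.
n = (3.168 / 0.86)² = 3.684² = 13.57.
Round up.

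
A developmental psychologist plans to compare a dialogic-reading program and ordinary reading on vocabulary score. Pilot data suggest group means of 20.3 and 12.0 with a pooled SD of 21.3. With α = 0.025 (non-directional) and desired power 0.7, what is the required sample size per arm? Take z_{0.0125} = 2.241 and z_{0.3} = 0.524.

n = 101 per group

Cohen's d = |M₁ − M₂| / SD_pooled = |20.3 − 12.0| / 21.3 = 8.3 / 21.3 = 0.390.
For two independent groups with equal n: n = 2·((z_{α/2} + z_β) / d)².
z_{α/2} + z_β = 2.241 + 0.524 = 2.765.
n = 2 × (2.765 / 0.390)² = 2 × 7.090² = 2 × 50.26 = 100.5.
Round up to the next whole participant.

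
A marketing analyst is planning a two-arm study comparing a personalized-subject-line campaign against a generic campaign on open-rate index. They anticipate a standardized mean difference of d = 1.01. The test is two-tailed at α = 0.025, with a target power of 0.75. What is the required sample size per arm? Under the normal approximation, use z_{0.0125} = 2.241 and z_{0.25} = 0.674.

For two independent groups with equal n: n = 2·((z_{α/2} + z_β) / d)².
z_{α/2} + z_β = 2.241 + 0.674 = 2.915.
n = 2 × (2.915 / 1.01)² = 2 × 2.886² = 2 × 8.33 = 16.7.
Round up to the next whole participant.

n = 17 per group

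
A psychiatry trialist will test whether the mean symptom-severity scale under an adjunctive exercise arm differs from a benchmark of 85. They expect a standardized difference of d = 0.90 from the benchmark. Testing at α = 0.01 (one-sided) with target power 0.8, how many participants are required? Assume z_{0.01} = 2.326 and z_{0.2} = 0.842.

For a one-sample test: n = ((z_{α} + z_β) / d)².
z_{α} + z_β = 2.326 + 0.842 = 3.168.
n = (3.168 / 0.90)² = 3.520² = 12.39.
Round up.

n = 13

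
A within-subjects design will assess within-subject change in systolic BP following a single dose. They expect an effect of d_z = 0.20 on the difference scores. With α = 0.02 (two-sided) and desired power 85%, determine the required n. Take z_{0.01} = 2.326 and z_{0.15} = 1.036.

For a paired (one-sample on differences) test: n = ((z_{α/2} + z_β) / d)².
z_{α/2} + z_β = 2.326 + 1.036 = 3.362.
n = (3.362 / 0.20)² = 16.810² = 282.58.
Round up.

n = 283 pairs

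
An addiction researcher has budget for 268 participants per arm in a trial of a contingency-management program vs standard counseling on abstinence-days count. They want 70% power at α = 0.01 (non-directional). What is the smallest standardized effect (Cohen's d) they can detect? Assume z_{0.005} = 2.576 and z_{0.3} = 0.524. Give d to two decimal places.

For two independent groups of n = 268 each: d_min = (z_{α/2} + z_β)·√(2/n).
z-sum = 2.576 + 0.524 = 3.100.
d_min = 3.100 × √(2/268) = 3.100 × 0.0864 = 0.268.

d_min ≈ 0.27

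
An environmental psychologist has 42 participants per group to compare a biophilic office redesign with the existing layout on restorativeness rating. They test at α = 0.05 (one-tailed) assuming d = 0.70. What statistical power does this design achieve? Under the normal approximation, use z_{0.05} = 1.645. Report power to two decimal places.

power ≈ 0.94

For two equal groups, power = Φ(d·√(n/2) − z_{α}).
d·√(n/2) = 0.70 × √(42/2) = 0.70 × 4.583 = 3.208.
z_β = 3.208 − 1.645 = 1.563.
Power = Φ(1.563) = 0.941.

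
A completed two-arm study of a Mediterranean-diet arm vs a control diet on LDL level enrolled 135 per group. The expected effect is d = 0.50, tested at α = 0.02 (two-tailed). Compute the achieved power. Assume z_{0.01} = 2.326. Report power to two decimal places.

For two equal groups, power = Φ(d·√(n/2) − z_{α/2}).
d·√(n/2) = 0.50 × √(135/2) = 0.50 × 8.216 = 4.108.
z_β = 4.108 − 2.326 = 1.782.
Power = Φ(1.782) = 0.963.

power ≈ 0.96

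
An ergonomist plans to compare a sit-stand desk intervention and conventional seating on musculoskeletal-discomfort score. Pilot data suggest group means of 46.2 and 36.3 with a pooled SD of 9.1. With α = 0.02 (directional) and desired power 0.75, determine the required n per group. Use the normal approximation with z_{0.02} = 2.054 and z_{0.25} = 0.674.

Cohen's d = |M₁ − M₂| / SD_pooled = |46.2 − 36.3| / 9.1 = 9.9 / 9.1 = 1.088.
For two independent groups with equal n: n = 2·((z_{α} + z_β) / d)².
z_{α} + z_β = 2.054 + 0.674 = 2.728.
n = 2 × (2.728 / 1.088)² = 2 × 2.507² = 2 × 6.29 = 12.6.
Round up to the next whole participant.

n = 13 per group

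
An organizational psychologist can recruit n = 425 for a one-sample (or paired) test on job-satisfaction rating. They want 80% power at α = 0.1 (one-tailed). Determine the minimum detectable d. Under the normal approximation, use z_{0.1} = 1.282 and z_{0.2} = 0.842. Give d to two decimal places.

d_min ≈ 0.10

For a single sample (or paired design) of n = 425: d_min = (z_{α} + z_β)/√n.
z-sum = 1.282 + 0.842 = 2.124.
d_min = 2.124 / √425 = 2.124 / 20.616 = 0.103.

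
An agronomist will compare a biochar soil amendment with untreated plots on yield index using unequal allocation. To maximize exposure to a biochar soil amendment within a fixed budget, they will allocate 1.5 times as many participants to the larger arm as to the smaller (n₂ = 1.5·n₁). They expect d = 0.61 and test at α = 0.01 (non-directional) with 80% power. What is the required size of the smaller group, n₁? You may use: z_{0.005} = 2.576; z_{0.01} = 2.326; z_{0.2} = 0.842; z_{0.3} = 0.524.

With allocation ratio k = n₂/n₁ = 1.5, Var(x̄₁−x̄₂) = σ²(1/n₁ + 1/(k·n₁)) = σ²·(k+1)/(k·n₁).
So n₁ = (1 + 1/k)·((z_{α/2} + z_β)/d)² = 1.667 × (3.418/0.61)².
n₁ = 1.667 × 31.40 = 52.3.
Round up: n₁ = 53, giving n₂ = ⌈1.5 × 53⌉ = ⌈79.5⌉ = 80.

n₁ = 53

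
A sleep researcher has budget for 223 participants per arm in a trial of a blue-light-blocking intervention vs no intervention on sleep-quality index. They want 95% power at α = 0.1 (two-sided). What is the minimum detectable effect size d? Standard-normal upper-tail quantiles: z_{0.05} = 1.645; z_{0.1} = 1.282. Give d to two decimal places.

d_min ≈ 0.31

For two independent groups of n = 223 each: d_min = (z_{α/2} + z_β)·√(2/n).
z-sum = 1.645 + 1.645 = 3.290.
d_min = 3.290 × √(2/223) = 3.290 × 0.0947 = 0.312.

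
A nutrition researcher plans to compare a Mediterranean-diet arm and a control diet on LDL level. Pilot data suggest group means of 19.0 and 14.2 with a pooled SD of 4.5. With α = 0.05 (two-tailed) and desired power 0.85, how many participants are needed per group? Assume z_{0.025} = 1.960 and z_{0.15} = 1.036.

Cohen's d = |M₁ − M₂| / SD_pooled = |19.0 − 14.2| / 4.5 = 4.8 / 4.5 = 1.067.
For two independent groups with equal n: n = 2·((z_{α/2} + z_β) / d)².
z_{α/2} + z_β = 1.960 + 1.036 = 2.996.
n = 2 × (2.996 / 1.067)² = 2 × 2.808² = 2 × 7.88 = 15.8.
Round up to the next whole participant.

n = 16 per group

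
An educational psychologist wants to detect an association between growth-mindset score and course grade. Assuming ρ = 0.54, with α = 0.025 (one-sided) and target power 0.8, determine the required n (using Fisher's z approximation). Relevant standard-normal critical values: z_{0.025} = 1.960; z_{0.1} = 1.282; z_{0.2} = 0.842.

n = 25

Fisher's z: C = ½·ln((1+r)/(1−r)) = ½·ln(3.3478) = 0.6042.
n = ((z_{α} + z_β)/C)² + 3.
(1.960 + 0.842) / 0.6042 = 2.802 / 0.6042 = 4.638.
n = 4.638² + 3 = 21.51 + 3 = 24.5.
Round up.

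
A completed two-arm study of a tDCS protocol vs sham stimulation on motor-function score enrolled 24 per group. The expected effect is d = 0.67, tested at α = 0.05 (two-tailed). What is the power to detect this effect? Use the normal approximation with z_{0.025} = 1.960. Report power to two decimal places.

For two equal groups, power = Φ(d·√(n/2) − z_{α/2}).
d·√(n/2) = 0.67 × √(24/2) = 0.67 × 3.464 = 2.321.
z_β = 2.321 − 1.960 = 0.361.
Power = Φ(0.361) = 0.641.

power ≈ 0.64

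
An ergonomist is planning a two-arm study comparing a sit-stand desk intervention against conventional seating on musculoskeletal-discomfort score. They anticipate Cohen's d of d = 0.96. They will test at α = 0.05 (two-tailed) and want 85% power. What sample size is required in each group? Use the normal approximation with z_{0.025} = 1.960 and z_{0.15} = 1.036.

n = 20 per group

For two independent groups with equal n: n = 2·((z_{α/2} + z_β) / d)².
z_{α/2} + z_β = 1.960 + 1.036 = 2.996.
n = 2 × (2.996 / 0.96)² = 2 × 3.121² = 2 × 9.74 = 19.5.
Round up to the next whole participant.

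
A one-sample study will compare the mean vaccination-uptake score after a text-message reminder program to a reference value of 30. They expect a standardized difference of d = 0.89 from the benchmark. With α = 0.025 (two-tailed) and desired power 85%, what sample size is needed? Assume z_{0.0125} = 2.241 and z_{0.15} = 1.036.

n = 14

For a one-sample test: n = ((z_{α/2} + z_β) / d)².
z_{α/2} + z_β = 2.241 + 1.036 = 3.277.
n = (3.277 / 0.89)² = 3.682² = 13.56.
Round up.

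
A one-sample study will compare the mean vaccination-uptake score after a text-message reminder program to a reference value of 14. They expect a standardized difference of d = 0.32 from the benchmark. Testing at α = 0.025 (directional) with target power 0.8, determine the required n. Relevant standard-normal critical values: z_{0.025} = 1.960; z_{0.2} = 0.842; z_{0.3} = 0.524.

n = 77

For a one-sample test: n = ((z_{α} + z_β) / d)².
z_{α} + z_β = 1.960 + 0.842 = 2.802.
n = (2.802 / 0.32)² = 8.756² = 76.67.
Round up.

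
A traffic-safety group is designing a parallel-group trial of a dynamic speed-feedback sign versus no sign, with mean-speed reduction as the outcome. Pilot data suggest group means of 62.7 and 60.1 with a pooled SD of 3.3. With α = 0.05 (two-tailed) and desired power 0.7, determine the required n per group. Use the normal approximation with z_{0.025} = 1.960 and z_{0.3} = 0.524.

n = 20 per group

Cohen's d = |M₁ − M₂| / SD_pooled = |62.7 − 60.1| / 3.3 = 2.6 / 3.3 = 0.788.
For two independent groups with equal n: n = 2·((z_{α/2} + z_β) / d)².
z_{α/2} + z_β = 1.960 + 0.524 = 2.484.
n = 2 × (2.484 / 0.788)² = 2 × 3.152² = 2 × 9.94 = 19.9.
Round up to the next whole participant.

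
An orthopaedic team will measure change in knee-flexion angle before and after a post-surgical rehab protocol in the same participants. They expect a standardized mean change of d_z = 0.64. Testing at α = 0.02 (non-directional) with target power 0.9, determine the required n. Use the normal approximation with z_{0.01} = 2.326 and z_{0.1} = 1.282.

n = 32 pairs

For a paired (one-sample on differences) test: n = ((z_{α/2} + z_β) / d)².
z_{α/2} + z_β = 2.326 + 1.282 = 3.608.
n = (3.608 / 0.64)² = 5.638² = 31.78.
Round up.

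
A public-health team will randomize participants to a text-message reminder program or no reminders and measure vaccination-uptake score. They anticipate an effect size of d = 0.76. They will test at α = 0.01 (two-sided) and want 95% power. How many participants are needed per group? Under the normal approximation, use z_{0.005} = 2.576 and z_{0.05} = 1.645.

For two independent groups with equal n: n = 2·((z_{α/2} + z_β) / d)².
z_{α/2} + z_β = 2.576 + 1.645 = 4.221.
n = 2 × (4.221 / 0.76)² = 2 × 5.554² = 2 × 30.85 = 61.7.
Round up to the next whole participant.

n = 62 per group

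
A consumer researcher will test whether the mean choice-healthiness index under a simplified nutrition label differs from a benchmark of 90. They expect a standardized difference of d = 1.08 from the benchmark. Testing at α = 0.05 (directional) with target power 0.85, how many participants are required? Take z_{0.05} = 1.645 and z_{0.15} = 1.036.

n = 7

For a one-sample test: n = ((z_{α} + z_β) / d)².
z_{α} + z_β = 1.645 + 1.036 = 2.681.
n = (2.681 / 1.08)² = 2.482² = 6.16.
Round up.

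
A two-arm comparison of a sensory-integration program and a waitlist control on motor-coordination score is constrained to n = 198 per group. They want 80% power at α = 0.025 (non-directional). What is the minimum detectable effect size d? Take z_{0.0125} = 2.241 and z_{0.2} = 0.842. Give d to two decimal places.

d_min ≈ 0.31

For two independent groups of n = 198 each: d_min = (z_{α/2} + z_β)·√(2/n).
z-sum = 2.241 + 0.842 = 3.083.
d_min = 3.083 × √(2/198) = 3.083 × 0.1005 = 0.310.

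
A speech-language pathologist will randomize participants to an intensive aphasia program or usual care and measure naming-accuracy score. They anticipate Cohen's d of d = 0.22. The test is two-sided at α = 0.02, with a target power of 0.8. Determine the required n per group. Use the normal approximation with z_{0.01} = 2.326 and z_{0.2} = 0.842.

For two independent groups with equal n: n = 2·((z_{α/2} + z_β) / d)².
z_{α/2} + z_β = 2.326 + 0.842 = 3.168.
n = 2 × (3.168 / 0.22)² = 2 × 14.400² = 2 × 207.36 = 414.7.
Round up to the next whole participant.

n = 415 per group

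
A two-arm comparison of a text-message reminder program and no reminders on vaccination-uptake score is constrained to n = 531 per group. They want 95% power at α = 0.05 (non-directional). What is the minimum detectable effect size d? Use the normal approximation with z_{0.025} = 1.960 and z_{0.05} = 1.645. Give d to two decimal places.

For two independent groups of n = 531 each: d_min = (z_{α/2} + z_β)·√(2/n).
z-sum = 1.960 + 1.645 = 3.605.
d_min = 3.605 × √(2/531) = 3.605 × 0.0614 = 0.221.

d_min ≈ 0.22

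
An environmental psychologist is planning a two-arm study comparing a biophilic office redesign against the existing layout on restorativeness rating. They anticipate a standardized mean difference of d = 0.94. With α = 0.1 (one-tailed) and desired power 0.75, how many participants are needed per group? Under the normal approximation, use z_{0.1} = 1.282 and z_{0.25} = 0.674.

n = 9 per group

For two independent groups with equal n: n = 2·((z_{α} + z_β) / d)².
z_{α} + z_β = 1.282 + 0.674 = 1.956.
n = 2 × (1.956 / 0.94)² = 2 × 2.081² = 2 × 4.33 = 8.7.
Round up to the next whole participant.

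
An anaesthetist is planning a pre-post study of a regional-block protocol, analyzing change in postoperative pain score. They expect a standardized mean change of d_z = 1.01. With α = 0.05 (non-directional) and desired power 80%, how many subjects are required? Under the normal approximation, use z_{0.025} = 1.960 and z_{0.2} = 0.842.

n = 8 pairs

For a paired (one-sample on differences) test: n = ((z_{α/2} + z_β) / d)².
z_{α/2} + z_β = 1.960 + 0.842 = 2.802.
n = (2.802 / 1.01)² = 2.774² = 7.70.
Round up.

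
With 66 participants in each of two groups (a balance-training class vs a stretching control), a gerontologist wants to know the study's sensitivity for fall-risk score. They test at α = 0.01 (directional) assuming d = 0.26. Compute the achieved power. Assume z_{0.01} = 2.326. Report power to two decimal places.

For two equal groups, power = Φ(d·√(n/2) − z_{α}).
d·√(n/2) = 0.26 × √(66/2) = 0.26 × 5.745 = 1.494.
z_β = 1.494 − 2.326 = -0.832.
Power = Φ(-0.832) = 0.203.

power ≈ 0.20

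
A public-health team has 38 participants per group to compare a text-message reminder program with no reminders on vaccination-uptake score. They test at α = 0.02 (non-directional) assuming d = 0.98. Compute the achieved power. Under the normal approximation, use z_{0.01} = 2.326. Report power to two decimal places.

For two equal groups, power = Φ(d·√(n/2) − z_{α/2}).
d·√(n/2) = 0.98 × √(38/2) = 0.98 × 4.359 = 4.272.
z_β = 4.272 − 2.326 = 1.946.
Power = Φ(1.946) = 0.974.

power ≈ 0.97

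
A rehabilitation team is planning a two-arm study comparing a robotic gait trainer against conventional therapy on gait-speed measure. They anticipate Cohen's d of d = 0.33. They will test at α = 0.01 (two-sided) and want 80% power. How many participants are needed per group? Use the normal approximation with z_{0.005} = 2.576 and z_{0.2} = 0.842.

For two independent groups with equal n: n = 2·((z_{α/2} + z_β) / d)².
z_{α/2} + z_β = 2.576 + 0.842 = 3.418.
n = 2 × (3.418 / 0.33)² = 2 × 10.358² = 2 × 107.28 = 214.6.
Round up to the next whole participant.

n = 215 per group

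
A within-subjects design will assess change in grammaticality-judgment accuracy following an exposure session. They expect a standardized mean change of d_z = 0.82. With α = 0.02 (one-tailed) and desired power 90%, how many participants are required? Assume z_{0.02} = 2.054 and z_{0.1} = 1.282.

n = 17 pairs

For a paired (one-sample on differences) test: n = ((z_{α} + z_β) / d)².
z_{α} + z_β = 2.054 + 1.282 = 3.336.
n = (3.336 / 0.82)² = 4.068² = 16.55.
Round up.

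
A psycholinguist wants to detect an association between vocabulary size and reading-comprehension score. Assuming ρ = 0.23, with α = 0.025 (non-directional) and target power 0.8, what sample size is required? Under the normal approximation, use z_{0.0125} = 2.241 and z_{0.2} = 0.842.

Fisher's z: C = ½·ln((1+r)/(1−r)) = ½·ln(1.5974) = 0.2342.
n = ((z_{α/2} + z_β)/C)² + 3.
(2.241 + 0.842) / 0.2342 = 3.083 / 0.2342 = 13.164.
n = 13.164² + 3 = 173.29 + 3 = 176.3.
Round up.

n = 177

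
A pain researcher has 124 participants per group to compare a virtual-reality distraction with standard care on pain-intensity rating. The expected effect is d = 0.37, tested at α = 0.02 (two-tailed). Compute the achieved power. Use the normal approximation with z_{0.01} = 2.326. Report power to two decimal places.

power ≈ 0.72

For two equal groups, power = Φ(d·√(n/2) − z_{α/2}).
d·√(n/2) = 0.37 × √(124/2) = 0.37 × 7.874 = 2.913.
z_β = 2.913 − 2.326 = 0.587.
Power = Φ(0.587) = 0.722.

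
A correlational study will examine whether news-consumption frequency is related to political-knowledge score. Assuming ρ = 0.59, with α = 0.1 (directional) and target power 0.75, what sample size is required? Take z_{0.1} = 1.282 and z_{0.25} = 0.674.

n = 12

Fisher's z: C = ½·ln((1+r)/(1−r)) = ½·ln(3.8780) = 0.6777.
n = ((z_{α} + z_β)/C)² + 3.
(1.282 + 0.674) / 0.6777 = 1.956 / 0.6777 = 2.886.
n = 2.886² + 3 = 8.33 + 3 = 11.3.
Round up.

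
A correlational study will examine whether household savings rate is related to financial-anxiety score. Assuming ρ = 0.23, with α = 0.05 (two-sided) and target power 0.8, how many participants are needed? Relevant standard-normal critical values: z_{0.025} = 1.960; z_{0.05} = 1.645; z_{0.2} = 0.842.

Fisher's z: C = ½·ln((1+r)/(1−r)) = ½·ln(1.5974) = 0.2342.
n = ((z_{α/2} + z_β)/C)² + 3.
(1.960 + 0.842) / 0.2342 = 2.802 / 0.2342 = 11.964.
n = 11.964² + 3 = 143.14 + 3 = 146.1.
Round up.

n = 147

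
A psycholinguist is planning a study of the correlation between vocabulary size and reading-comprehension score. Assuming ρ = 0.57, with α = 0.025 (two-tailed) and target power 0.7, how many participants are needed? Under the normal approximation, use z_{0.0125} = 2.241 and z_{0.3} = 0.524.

n = 22

Fisher's z: C = ½·ln((1+r)/(1−r)) = ½·ln(3.6512) = 0.6475.
n = ((z_{α/2} + z_β)/C)² + 3.
(2.241 + 0.524) / 0.6475 = 2.765 / 0.6475 = 4.270.
n = 4.270² + 3 = 18.24 + 3 = 21.2.
Round up.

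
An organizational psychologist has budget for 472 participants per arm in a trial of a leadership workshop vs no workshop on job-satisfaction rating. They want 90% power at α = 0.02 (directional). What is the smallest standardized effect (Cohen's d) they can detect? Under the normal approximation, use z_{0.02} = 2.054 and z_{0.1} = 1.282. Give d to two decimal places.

d_min ≈ 0.22

For two independent groups of n = 472 each: d_min = (z_{α} + z_β)·√(2/n).
z-sum = 2.054 + 1.282 = 3.336.
d_min = 3.336 × √(2/472) = 3.336 × 0.0651 = 0.217.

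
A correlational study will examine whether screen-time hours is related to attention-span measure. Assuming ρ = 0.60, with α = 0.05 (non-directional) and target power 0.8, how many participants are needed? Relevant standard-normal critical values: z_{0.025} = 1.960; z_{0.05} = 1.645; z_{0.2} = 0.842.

n = 20

Fisher's z: C = ½·ln((1+r)/(1−r)) = ½·ln(4.0000) = 0.6931.
n = ((z_{α/2} + z_β)/C)² + 3.
(1.960 + 0.842) / 0.6931 = 2.802 / 0.6931 = 4.043.
n = 4.043² + 3 = 16.34 + 3 = 19.3.
Round up.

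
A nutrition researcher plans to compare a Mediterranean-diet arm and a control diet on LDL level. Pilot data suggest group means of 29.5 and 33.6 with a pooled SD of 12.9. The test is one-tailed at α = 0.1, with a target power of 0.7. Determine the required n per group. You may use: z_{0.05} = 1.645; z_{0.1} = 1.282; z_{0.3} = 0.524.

n = 65 per group

Cohen's d = |M₁ − M₂| / SD_pooled = |29.5 − 33.6| / 12.9 = 4.1 / 12.9 = 0.318.
For two independent groups with equal n: n = 2·((z_{α} + z_β) / d)².
z_{α} + z_β = 1.282 + 0.524 = 1.806.
n = 2 × (1.806 / 0.318)² = 2 × 5.679² = 2 × 32.25 = 64.5.
Round up to the next whole participant.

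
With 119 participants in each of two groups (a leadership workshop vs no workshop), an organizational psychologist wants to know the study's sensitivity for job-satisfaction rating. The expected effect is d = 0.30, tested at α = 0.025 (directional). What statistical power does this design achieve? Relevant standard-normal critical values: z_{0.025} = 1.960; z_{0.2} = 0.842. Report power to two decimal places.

power ≈ 0.64

For two equal groups, power = Φ(d·√(n/2) − z_{α}).
d·√(n/2) = 0.30 × √(119/2) = 0.30 × 7.714 = 2.314.
z_β = 2.314 − 1.960 = 0.354.
Power = Φ(0.354) = 0.638.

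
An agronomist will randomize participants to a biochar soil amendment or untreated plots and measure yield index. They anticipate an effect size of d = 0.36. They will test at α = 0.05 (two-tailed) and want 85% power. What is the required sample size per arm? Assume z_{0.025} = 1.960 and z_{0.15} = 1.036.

n = 139 per group

For two independent groups with equal n: n = 2·((z_{α/2} + z_β) / d)².
z_{α/2} + z_β = 1.960 + 1.036 = 2.996.
n = 2 × (2.996 / 0.36)² = 2 × 8.322² = 2 × 69.26 = 138.5.
Round up to the next whole participant.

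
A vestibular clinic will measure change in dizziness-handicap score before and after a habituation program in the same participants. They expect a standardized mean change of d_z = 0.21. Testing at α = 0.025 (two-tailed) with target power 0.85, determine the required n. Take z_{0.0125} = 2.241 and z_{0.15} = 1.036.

n = 244 pairs

For a paired (one-sample on differences) test: n = ((z_{α/2} + z_β) / d)².
z_{α/2} + z_β = 2.241 + 1.036 = 3.277.
n = (3.277 / 0.21)² = 15.605² = 243.51.
Round up.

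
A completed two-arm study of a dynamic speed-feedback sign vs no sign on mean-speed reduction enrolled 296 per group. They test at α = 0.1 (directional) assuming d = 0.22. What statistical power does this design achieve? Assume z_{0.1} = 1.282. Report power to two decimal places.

For two equal groups, power = Φ(d·√(n/2) − z_{α}).
d·√(n/2) = 0.22 × √(296/2) = 0.22 × 12.166 = 2.676.
z_β = 2.676 − 1.282 = 1.394.
Power = Φ(1.394) = 0.918.

power ≈ 0.92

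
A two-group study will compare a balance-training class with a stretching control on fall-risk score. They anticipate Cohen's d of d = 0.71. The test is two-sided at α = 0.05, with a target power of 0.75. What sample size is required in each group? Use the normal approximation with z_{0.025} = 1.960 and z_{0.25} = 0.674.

n = 28 per group

For two independent groups with equal n: n = 2·((z_{α/2} + z_β) / d)².
z_{α/2} + z_β = 1.960 + 0.674 = 2.634.
n = 2 × (2.634 / 0.71)² = 2 × 3.710² = 2 × 13.76 = 27.5.
Round up to the next whole participant.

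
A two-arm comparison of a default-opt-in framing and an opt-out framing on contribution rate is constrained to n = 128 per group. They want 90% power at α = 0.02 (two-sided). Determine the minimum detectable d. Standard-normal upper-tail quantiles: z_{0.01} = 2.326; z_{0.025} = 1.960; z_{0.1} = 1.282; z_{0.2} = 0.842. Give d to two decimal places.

For two independent groups of n = 128 each: d_min = (z_{α/2} + z_β)·√(2/n).
z-sum = 2.326 + 1.282 = 3.608.
d_min = 3.608 × √(2/128) = 3.608 × 0.1250 = 0.451.

d_min ≈ 0.45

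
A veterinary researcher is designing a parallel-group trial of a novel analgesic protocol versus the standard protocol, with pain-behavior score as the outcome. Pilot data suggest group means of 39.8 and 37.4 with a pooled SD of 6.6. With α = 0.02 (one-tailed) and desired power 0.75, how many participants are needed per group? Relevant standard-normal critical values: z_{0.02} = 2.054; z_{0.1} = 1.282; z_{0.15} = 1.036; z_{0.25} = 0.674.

Cohen's d = |M₁ − M₂| / SD_pooled = |39.8 − 37.4| / 6.6 = 2.4 / 6.6 = 0.364.
For two independent groups with equal n: n = 2·((z_{α} + z_β) / d)².
z_{α} + z_β = 2.054 + 0.674 = 2.728.
n = 2 × (2.728 / 0.364)² = 2 × 7.495² = 2 × 56.17 = 112.3.
Round up to the next whole participant.

n = 113 per group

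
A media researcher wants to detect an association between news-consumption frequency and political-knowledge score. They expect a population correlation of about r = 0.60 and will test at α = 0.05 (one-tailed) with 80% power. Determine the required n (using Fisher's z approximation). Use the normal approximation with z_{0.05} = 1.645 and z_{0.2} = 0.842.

n = 16

Fisher's z: C = ½·ln((1+r)/(1−r)) = ½·ln(4.0000) = 0.6931.
n = ((z_{α} + z_β)/C)² + 3.
(1.645 + 0.842) / 0.6931 = 2.487 / 0.6931 = 3.588.
n = 3.588² + 3 = 12.88 + 3 = 15.9.
Round up.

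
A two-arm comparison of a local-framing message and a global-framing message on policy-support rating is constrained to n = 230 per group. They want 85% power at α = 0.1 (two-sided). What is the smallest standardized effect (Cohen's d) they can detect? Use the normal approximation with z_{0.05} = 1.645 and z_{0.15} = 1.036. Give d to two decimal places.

d_min ≈ 0.25

For two independent groups of n = 230 each: d_min = (z_{α/2} + z_β)·√(2/n).
z-sum = 1.645 + 1.036 = 2.681.
d_min = 2.681 × √(2/230) = 2.681 × 0.0933 = 0.250.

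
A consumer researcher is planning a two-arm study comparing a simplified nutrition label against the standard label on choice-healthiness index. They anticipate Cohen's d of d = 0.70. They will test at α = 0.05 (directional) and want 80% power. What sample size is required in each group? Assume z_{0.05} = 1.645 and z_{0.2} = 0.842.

For two independent groups with equal n: n = 2·((z_{α} + z_β) / d)².
z_{α} + z_β = 1.645 + 0.842 = 2.487.
n = 2 × (2.487 / 0.70)² = 2 × 3.553² = 2 × 12.62 = 25.2.
Round up to the next whole participant.

n = 26 per group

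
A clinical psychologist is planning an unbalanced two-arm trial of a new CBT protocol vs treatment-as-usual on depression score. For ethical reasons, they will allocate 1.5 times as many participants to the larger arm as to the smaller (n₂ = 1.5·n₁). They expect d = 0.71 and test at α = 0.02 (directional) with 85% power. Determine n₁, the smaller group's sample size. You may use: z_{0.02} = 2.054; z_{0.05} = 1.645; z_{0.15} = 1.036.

n₁ = 32

With allocation ratio k = n₂/n₁ = 1.5, Var(x̄₁−x̄₂) = σ²(1/n₁ + 1/(k·n₁)) = σ²·(k+1)/(k·n₁).
So n₁ = (1 + 1/k)·((z_{α} + z_β)/d)² = 1.667 × (3.090/0.71)².
n₁ = 1.667 × 18.94 = 31.6.
Round up: n₁ = 32, giving n₂ = 1.5 × 32 = 48.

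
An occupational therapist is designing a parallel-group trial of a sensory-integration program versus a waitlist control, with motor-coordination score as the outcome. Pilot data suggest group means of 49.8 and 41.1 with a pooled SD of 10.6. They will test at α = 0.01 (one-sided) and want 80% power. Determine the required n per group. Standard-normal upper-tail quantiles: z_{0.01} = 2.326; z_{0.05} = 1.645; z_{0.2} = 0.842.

n = 30 per group

Cohen's d = |M₁ − M₂| / SD_pooled = |49.8 − 41.1| / 10.6 = 8.7 / 10.6 = 0.821.
For two independent groups with equal n: n = 2·((z_{α} + z_β) / d)².
z_{α} + z_β = 2.326 + 0.842 = 3.168.
n = 2 × (3.168 / 0.821)² = 2 × 3.859² = 2 × 14.89 = 29.8.
Round up to the next whole participant.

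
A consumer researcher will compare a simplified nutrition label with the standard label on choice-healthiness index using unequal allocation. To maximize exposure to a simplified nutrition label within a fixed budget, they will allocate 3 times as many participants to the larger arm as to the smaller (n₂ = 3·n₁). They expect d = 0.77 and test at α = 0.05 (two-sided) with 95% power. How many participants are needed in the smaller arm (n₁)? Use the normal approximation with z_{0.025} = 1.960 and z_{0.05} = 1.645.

With allocation ratio k = n₂/n₁ = 3, Var(x̄₁−x̄₂) = σ²(1/n₁ + 1/(k·n₁)) = σ²·(k+1)/(k·n₁).
So n₁ = (1 + 1/k)·((z_{α/2} + z_β)/d)² = 1.333 × (3.605/0.77)².
n₁ = 1.333 × 21.92 = 29.2.
Round up: n₁ = 30, giving n₂ = 3 × 30 = 90.

n₁ = 30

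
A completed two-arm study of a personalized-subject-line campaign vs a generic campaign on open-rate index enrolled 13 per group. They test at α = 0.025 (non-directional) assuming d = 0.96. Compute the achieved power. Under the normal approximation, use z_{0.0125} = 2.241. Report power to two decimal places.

power ≈ 0.58

For two equal groups, power = Φ(d·√(n/2) − z_{α/2}).
d·√(n/2) = 0.96 × √(13/2) = 0.96 × 2.550 = 2.448.
z_β = 2.448 − 2.241 = 0.207.
Power = Φ(0.207) = 0.582.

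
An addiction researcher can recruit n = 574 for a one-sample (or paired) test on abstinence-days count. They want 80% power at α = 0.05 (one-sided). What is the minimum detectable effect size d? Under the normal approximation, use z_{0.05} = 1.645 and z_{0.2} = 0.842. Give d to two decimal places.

For a single sample (or paired design) of n = 574: d_min = (z_{α} + z_β)/√n.
z-sum = 1.645 + 0.842 = 2.487.
d_min = 2.487 / √574 = 2.487 / 23.958 = 0.104.

d_min ≈ 0.10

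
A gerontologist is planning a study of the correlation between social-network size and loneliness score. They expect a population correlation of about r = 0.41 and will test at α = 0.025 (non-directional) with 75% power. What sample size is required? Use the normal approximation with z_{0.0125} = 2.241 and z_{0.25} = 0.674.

n = 48

Fisher's z: C = ½·ln((1+r)/(1−r)) = ½·ln(2.3898) = 0.4356.
n = ((z_{α/2} + z_β)/C)² + 3.
(2.241 + 0.674) / 0.4356 = 2.915 / 0.4356 = 6.692.
n = 6.692² + 3 = 44.78 + 3 = 47.8.
Round up.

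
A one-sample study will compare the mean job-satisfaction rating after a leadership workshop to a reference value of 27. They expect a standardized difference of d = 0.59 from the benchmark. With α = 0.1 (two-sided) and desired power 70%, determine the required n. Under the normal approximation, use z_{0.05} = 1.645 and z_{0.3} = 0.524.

n = 14

For a one-sample test: n = ((z_{α/2} + z_β) / d)².
z_{α/2} + z_β = 1.645 + 0.524 = 2.169.
n = (2.169 / 0.59)² = 3.676² = 13.51.
Round up.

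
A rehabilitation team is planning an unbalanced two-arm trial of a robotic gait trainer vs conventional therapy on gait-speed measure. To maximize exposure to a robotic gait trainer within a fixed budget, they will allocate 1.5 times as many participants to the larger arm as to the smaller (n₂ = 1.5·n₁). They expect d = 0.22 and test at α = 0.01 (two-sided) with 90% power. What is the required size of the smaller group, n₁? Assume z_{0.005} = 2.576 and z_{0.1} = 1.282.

n₁ = 513

With allocation ratio k = n₂/n₁ = 1.5, Var(x̄₁−x̄₂) = σ²(1/n₁ + 1/(k·n₁)) = σ²·(k+1)/(k·n₁).
So n₁ = (1 + 1/k)·((z_{α/2} + z_β)/d)² = 1.667 × (3.858/0.22)².
n₁ = 1.667 × 307.52 = 512.5.
Round up: n₁ = 513, giving n₂ = ⌈1.5 × 513⌉ = ⌈769.5⌉ = 770.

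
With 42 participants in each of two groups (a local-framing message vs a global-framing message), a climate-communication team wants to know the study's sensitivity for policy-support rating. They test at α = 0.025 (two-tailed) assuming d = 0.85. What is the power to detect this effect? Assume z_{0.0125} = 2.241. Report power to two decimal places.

power ≈ 0.95

For two equal groups, power = Φ(d·√(n/2) − z_{α/2}).
d·√(n/2) = 0.85 × √(42/2) = 0.85 × 4.583 = 3.895.
z_β = 3.895 − 2.241 = 1.654.
Power = Φ(1.654) = 0.951.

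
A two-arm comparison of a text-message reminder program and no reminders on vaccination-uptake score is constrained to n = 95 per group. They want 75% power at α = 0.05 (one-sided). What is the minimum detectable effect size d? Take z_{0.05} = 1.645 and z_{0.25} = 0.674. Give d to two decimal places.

d_min ≈ 0.34

For two independent groups of n = 95 each: d_min = (z_{α} + z_β)·√(2/n).
z-sum = 1.645 + 0.674 = 2.319.
d_min = 2.319 × √(2/95) = 2.319 × 0.1451 = 0.336.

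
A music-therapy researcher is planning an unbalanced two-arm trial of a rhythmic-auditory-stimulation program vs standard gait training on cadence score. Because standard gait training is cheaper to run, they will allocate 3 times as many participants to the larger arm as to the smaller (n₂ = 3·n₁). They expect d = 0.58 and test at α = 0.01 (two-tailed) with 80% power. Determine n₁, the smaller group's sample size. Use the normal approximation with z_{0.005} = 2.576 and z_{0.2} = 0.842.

With allocation ratio k = n₂/n₁ = 3, Var(x̄₁−x̄₂) = σ²(1/n₁ + 1/(k·n₁)) = σ²·(k+1)/(k·n₁).
So n₁ = (1 + 1/k)·((z_{α/2} + z_β)/d)² = 1.333 × (3.418/0.58)².
n₁ = 1.333 × 34.73 = 46.3.
Round up: n₁ = 47, giving n₂ = 3 × 47 = 141.

n₁ = 47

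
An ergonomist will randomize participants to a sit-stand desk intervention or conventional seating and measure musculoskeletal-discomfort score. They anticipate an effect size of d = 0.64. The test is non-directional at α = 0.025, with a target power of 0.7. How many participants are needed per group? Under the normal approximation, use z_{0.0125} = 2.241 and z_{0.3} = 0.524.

n = 38 per group

For two independent groups with equal n: n = 2·((z_{α/2} + z_β) / d)².
z_{α/2} + z_β = 2.241 + 0.524 = 2.765.
n = 2 × (2.765 / 0.64)² = 2 × 4.320² = 2 × 18.67 = 37.3.
Round up to the next whole participant.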